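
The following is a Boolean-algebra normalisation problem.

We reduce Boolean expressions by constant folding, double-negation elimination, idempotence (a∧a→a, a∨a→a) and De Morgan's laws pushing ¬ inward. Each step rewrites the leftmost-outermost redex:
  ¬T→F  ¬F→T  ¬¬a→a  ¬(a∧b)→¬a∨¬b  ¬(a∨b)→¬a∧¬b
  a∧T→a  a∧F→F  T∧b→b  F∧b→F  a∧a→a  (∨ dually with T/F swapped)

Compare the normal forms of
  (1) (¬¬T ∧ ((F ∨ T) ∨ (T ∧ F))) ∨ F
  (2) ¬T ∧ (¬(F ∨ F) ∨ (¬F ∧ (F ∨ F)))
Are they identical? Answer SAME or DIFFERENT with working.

Answer: DIFFERENT — A ⇓ T, B ⇓ F

Reduction:
Term A:
  start: (¬¬T ∧ ((F ∨ T) ∨ (T ∧ F))) ∨ F
  [1] ¬¬T ∧ ((F ∨ T) ∨ (T ∧ F))
  [2] T ∧ ((F ∨ T) ∨ (T ∧ F))
  [3] (F ∨ T) ∨ (T ∧ F)
  [4] T ∨ (T ∧ F)
  [5] T

Term B:
  start: ¬T ∧ (¬(F ∨ F) ∨ (¬F ∧ (F ∨ F)))
  [1] F ∧ (¬(F ∨ F) ∨ (¬F ∧ (F ∨ F)))
  [2] F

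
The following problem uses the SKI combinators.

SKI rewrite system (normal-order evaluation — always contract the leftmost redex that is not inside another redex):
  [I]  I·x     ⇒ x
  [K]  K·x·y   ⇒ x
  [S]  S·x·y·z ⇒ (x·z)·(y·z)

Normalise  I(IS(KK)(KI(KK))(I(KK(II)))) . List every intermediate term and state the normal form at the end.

Answer: normal form = KK  (in 8 steps)

Derivation:
  start: I(IS(KK)(KI(KK))(I(KK(II))))
  step 1: IS(KK)(KI(KK))(I(KK(II)))
  step 2: S(KK)(KI(KK))(I(KK(II)))
  step 3: KK(I(KK(II)))(KI(KK)(I(KK(II))))
  step 4: K(KI(KK)(I(KK(II))))
  step 5: K(I(I(KK(II))))
  step 6: K(I(KK(II)))
  step 7: K(KK(II))
  step 8: KK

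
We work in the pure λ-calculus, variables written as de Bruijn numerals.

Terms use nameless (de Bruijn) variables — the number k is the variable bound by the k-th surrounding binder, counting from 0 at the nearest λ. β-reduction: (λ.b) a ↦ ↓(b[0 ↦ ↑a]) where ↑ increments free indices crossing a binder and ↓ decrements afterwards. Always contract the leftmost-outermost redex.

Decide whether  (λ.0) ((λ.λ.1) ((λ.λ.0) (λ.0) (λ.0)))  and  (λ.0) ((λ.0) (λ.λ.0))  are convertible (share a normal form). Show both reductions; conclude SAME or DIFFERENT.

Term A:
  start: (λ.0) ((λ.λ.1) ((λ.λ.0) (λ.0) (λ.0)))
  step 1: (λ.λ.1) ((λ.λ.0) (λ.0) (λ.0))
  step 2: λ.(λ.λ.0) (λ.0) (λ.0)
  step 3: λ.(λ.0) (λ.0)
  step 4: λ.λ.0

Term B:
  start: (λ.0) ((λ.0) (λ.λ.0))
  step 1: (λ.0) (λ.λ.0)
  step 2: λ.λ.0

Answer: SAME — A ⇓ λ.λ.0, B ⇓ λ.λ.0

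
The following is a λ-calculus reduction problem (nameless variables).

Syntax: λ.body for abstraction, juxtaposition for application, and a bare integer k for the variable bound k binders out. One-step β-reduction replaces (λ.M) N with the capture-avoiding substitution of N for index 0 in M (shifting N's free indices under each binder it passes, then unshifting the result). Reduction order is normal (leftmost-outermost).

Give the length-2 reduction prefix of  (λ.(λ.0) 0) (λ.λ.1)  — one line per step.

  start: (λ.(λ.0) 0) (λ.λ.1)
  [1] (λ.0) (λ.λ.1)
  [2] λ.λ.1

Answer: after 2 steps: λ.λ.1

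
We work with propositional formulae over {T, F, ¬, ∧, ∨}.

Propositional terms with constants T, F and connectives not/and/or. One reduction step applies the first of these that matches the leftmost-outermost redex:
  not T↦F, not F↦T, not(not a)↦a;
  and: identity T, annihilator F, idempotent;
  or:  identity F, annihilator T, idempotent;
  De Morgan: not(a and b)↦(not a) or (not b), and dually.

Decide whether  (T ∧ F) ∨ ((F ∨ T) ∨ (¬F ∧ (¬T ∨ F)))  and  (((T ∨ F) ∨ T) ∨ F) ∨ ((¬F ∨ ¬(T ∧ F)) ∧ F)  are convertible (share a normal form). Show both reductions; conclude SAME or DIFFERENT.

Answer: SAME — A ⇓ T, B ⇓ T

Derivation:
Term A:
  start: (T ∧ F) ∨ ((F ∨ T) ∨ (¬F ∧ (¬T ∨ F)))
  →1  F ∨ ((F ∨ T) ∨ (¬F ∧ (¬T ∨ F)))
  →2  (F ∨ T) ∨ (¬F ∧ (¬T ∨ F))
  →3  T ∨ (¬F ∧ (¬T ∨ F))
  →4  T

Term B:
  start: (((T ∨ F) ∨ T) ∨ F) ∨ ((¬F ∨ ¬(T ∧ F)) ∧ F)
  →1  ((T ∨ F) ∨ T) ∨ ((¬F ∨ ¬(T ∧ F)) ∧ F)
  →2  T ∨ ((¬F ∨ ¬(T ∧ F)) ∧ F)
  →3  T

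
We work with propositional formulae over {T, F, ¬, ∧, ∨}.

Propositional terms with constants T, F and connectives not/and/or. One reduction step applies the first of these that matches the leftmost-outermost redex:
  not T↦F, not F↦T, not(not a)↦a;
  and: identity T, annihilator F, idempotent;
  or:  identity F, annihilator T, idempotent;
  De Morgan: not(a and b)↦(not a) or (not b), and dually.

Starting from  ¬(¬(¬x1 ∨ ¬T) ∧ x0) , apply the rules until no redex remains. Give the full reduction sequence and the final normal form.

  start: ¬(¬(¬x1 ∨ ¬T) ∧ x0)
  →1  ¬¬(¬x1 ∨ ¬T) ∨ ¬x0
  →2  (¬x1 ∨ ¬T) ∨ ¬x0
  →3  (¬x1 ∨ F) ∨ ¬x0
  →4  ¬x1 ∨ ¬x0

Answer: normal form = ¬x1 ∨ ¬x0  (in 4 steps)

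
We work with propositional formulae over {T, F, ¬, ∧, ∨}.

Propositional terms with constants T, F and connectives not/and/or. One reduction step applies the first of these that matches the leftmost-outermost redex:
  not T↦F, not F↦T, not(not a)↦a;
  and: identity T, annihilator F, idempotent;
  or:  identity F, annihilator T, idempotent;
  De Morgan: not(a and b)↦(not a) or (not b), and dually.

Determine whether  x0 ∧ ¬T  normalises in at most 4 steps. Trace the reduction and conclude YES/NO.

Answer: YES — reaches normal form F in 2 ≤ 4 steps

Working:
  start: x0 ∧ ¬T
  step 1: x0 ∧ F
  step 2: F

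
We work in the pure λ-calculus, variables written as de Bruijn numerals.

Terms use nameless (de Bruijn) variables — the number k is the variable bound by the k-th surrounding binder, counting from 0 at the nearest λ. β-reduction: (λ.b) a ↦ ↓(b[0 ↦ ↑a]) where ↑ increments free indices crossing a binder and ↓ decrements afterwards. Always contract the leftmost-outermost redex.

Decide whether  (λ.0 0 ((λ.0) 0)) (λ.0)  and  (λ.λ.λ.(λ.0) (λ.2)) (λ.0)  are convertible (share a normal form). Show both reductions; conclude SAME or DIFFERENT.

Term A:
  start: (λ.0 0 ((λ.0) 0)) (λ.0)
  step 1: (λ.0) (λ.0) ((λ.0) (λ.0))
  step 2: (λ.0) ((λ.0) (λ.0))
  step 3: (λ.0) (λ.0)
  step 4: λ.0

Term B:
  start: (λ.λ.λ.(λ.0) (λ.2)) (λ.0)
  step 1: λ.λ.(λ.0) (λ.2)
  step 2: λ.λ.λ.2

Answer: DIFFERENT — A ⇓ λ.0, B ⇓ λ.λ.λ.2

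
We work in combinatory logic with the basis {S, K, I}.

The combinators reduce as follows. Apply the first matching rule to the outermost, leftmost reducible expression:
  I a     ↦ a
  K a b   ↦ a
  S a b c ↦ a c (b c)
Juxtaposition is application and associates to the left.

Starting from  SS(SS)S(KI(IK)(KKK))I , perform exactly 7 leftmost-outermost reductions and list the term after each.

  start: SS(SS)S(KI(IK)(KKK))I
  [1] SS(SSS)(KI(IK)(KKK))I
  [2] S(KI(IK)(KKK))(SSS(KI(IK)(KKK)))I
  [3] KI(IK)(KKK)I(SSS(KI(IK)(KKK))I)
  [4] I(KKK)I(SSS(KI(IK)(KKK))I)
  [5] KKKI(SSS(KI(IK)(KKK))I)
  [6] KI(SSS(KI(IK)(KKK))I)
  [7] I

Answer: after 7 steps: I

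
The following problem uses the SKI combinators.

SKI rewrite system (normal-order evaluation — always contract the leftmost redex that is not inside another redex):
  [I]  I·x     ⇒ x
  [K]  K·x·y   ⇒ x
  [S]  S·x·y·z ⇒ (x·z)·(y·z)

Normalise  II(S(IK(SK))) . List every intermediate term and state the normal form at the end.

Answer: normal form = S(K(SK))  (in 3 steps)

Working:
  start: II(S(IK(SK)))
  step 1: I(S(IK(SK)))
  step 2: S(IK(SK))
  step 3: S(K(SK))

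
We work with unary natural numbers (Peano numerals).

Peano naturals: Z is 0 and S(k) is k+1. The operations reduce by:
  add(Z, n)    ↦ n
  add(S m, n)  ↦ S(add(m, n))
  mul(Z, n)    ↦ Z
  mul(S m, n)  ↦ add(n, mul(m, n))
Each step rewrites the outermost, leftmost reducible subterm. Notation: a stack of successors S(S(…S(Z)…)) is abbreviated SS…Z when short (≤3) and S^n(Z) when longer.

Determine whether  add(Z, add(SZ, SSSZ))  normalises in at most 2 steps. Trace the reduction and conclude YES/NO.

Answer: NO — after 2 steps the term is S(add(Z, SSSZ)), not yet normal

Reduction:
  start: add(Z, add(SZ, SSSZ))
  step 1: add(SZ, SSSZ)
  step 2: S(add(Z, SSSZ))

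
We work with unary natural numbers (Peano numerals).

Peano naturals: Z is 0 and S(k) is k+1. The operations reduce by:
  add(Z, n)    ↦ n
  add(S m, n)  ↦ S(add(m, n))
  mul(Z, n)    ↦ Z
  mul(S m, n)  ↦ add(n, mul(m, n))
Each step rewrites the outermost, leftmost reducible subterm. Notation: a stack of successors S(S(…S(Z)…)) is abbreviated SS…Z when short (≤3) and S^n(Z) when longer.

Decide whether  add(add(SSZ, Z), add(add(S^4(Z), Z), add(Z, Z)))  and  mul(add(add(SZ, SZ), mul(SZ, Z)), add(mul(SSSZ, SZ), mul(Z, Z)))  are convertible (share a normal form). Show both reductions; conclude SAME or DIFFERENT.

Answer: SAME — A ⇓ S^6(Z), B ⇓ S^6(Z)

Reduction:
Term A:
  start: add(add(SSZ, Z), add(add(S^4(Z), Z), add(Z, Z)))
  →1  add(S(add(SZ, Z)), add(add(S^4(Z), Z), add(Z, Z)))
  →2  S(add(add(SZ, Z), add(add(S^4(Z), Z), add(Z, Z))))
  →3  S(add(S(add(Z, Z)), add(add(S^4(Z), Z), add(Z, Z))))
  →4  S(S(add(add(Z, Z), add(add(S^4(Z), Z), add(Z, Z)))))
  →5  S(S(add(Z, add(add(S^4(Z), Z), add(Z, Z)))))
  →6  S(S(add(add(S^4(Z), Z), add(Z, Z))))
  →7  S(S(add(S(add(SSSZ, Z)), add(Z, Z))))
  →8  S(S(S(add(add(SSSZ, Z), add(Z, Z)))))
  →9  S(S(S(add(S(add(SSZ, Z)), add(Z, Z)))))
  →10  S(S(S(S(add(add(SSZ, Z), add(Z, Z))))))
  →11  S(S(S(S(add(S(add(SZ, Z)), add(Z, Z))))))
  →12  S(S(S(S(S(add(add(SZ, Z), add(Z, Z)))))))
  →13  S(S(S(S(S(add(S(add(Z, Z)), add(Z, Z)))))))
  →14  S(S(S(S(S(S(add(add(Z, Z), add(Z, Z))))))))
  →15  S(S(S(S(S(S(add(Z, add(Z, Z))))))))
  →16  S(S(S(S(S(S(add(Z, Z)))))))
  →17  S^6(Z)

Term B:
  start: mul(add(add(SZ, SZ), mul(SZ, Z)), add(mul(SSSZ, SZ), mul(Z, Z)))
  →1  mul(add(S(add(Z, SZ)), mul(SZ, Z)), add(mul(SSSZ, SZ), mul(Z, Z)))
  →2  mul(S(add(add(Z, SZ), mul(SZ, Z))), add(mul(SSSZ, SZ), mul(Z, Z)))
  →3  add(add(mul(SSSZ, SZ), mul(Z, Z)), mul(add(add(Z, SZ), mul(SZ, Z)), add(mul(SSSZ, SZ), mul(Z, Z))))
  →4  add(add(add(SZ, mul(SSZ, SZ)), mul(Z, Z)), mul(add(add(Z, SZ), mul(SZ, Z)), add(mul(SSSZ, SZ), mul(Z, Z))))
  →5  add(add(S(add(Z, mul(SSZ, SZ))), mul(Z, Z)), mul(add(add(Z, SZ), mul(SZ, Z)), add(mul(SSSZ, SZ), mul(Z, Z))))
  →6  add(S(add(add(Z, mul(SSZ, SZ)), mul(Z, Z))), mul(add(add(Z, SZ), mul(SZ, Z)), add(mul(SSSZ, SZ), mul(Z, Z))))
  →7  S(add(add(add(Z, mul(SSZ, SZ)), mul(Z, Z)), mul(add(add(Z, SZ), mul(SZ, Z)), add(mul(SSSZ, SZ), mul(Z, Z)))))
  →8  S(add(add(mul(SSZ, SZ), mul(Z, Z)), mul(add(add(Z, SZ), mul(SZ, Z)), add(mul(SSSZ, SZ), mul(Z, Z)))))
  →9  S(add(add(add(SZ, mul(SZ, SZ)), mul(Z, Z)), mul(add(add(Z, SZ), mul(SZ, Z)), add(mul(SSSZ, SZ), mul(Z, Z)))))
  →10  S(add(add(S(add(Z, mul(SZ, SZ))), mul(Z, Z)), mul(add(add(Z, SZ), mul(SZ, Z)), add(mul(SSSZ, SZ), mul(Z, Z)))))
  →11  S(add(S(add(add(Z, mul(SZ, SZ)), mul(Z, Z))), mul(add(add(Z, SZ), mul(SZ, Z)), add(mul(SSSZ, SZ), mul(Z, Z)))))
  →12  S(S(add(add(add(Z, mul(SZ, SZ)), mul(Z, Z)), mul(add(add(Z, SZ), mul(SZ, Z)), add(mul(SSSZ, SZ), mul(Z, Z))))))
  →13  S(S(add(add(mul(SZ, SZ), mul(Z, Z)), mul(add(add(Z, SZ), mul(SZ, Z)), add(mul(SSSZ, SZ), mul(Z, Z))))))
  →14  S(S(add(add(add(SZ, mul(Z, SZ)), mul(Z, Z)), mul(add(add(Z, SZ), mul(SZ, Z)), add(mul(SSSZ, SZ), mul(Z, Z))))))
  →15  S(S(add(add(S(add(Z, mul(Z, SZ))), mul(Z, Z)), mul(add(add(Z, SZ), mul(SZ, Z)), add(mul(SSSZ, SZ), mul(Z, Z))))))
  →16  S(S(add(S(add(add(Z, mul(Z, SZ)), mul(Z, Z))), mul(add(add(Z, SZ), mul(SZ, Z)), add(mul(SSSZ, SZ), mul(Z, Z))))))
  →17  S(S(S(add(add(add(Z, mul(Z, SZ)), mul(Z, Z)), mul(add(add(Z, SZ), mul(SZ, Z)), add(mul(SSSZ, SZ), mul(Z, Z)))))))
  →18  S(S(S(add(add(mul(Z, SZ), mul(Z, Z)), mul(add(add(Z, SZ), mul(SZ, Z)), add(mul(SSSZ, SZ), mul(Z, Z)))))))
  →19  S(S(S(add(add(Z, mul(Z, Z)), mul(add(add(Z, SZ), mul(SZ, Z)), add(mul(SSSZ, SZ), mul(Z, Z)))))))
  →20  S(S(S(add(mul(Z, Z), mul(add(add(Z, SZ), mul(SZ, Z)), add(mul(SSSZ, SZ), mul(Z, Z)))))))
  →21  S(S(S(add(Z, mul(add(add(Z, SZ), mul(SZ, Z)), add(mul(SSSZ, SZ), mul(Z, Z)))))))
  →22  S(S(S(mul(add(add(Z, SZ), mul(SZ, Z)), add(mul(SSSZ, SZ), mul(Z, Z))))))
  →23  S(S(S(mul(add(SZ, mul(SZ, Z)), add(mul(SSSZ, SZ), mul(Z, Z))))))
  →24  S(S(S(mul(S(add(Z, mul(SZ, Z))), add(mul(SSSZ, SZ), mul(Z, Z))))))
  →25  S(S(S(add(add(mul(SSSZ, SZ), mul(Z, Z)), mul(add(Z, mul(SZ, Z)), add(mul(SSSZ, SZ), mul(Z, Z)))))))
  →26  S(S(S(add(add(add(SZ, mul(SSZ, SZ)), mul(Z, Z)), mul(add(Z, mul(SZ, Z)), add(mul(SSSZ, SZ), mul(Z, Z)))))))
  →27  S(S(S(add(add(S(add(Z, mul(SSZ, SZ))), mul(Z, Z)), mul(add(Z, mul(SZ, Z)), add(mul(SSSZ, SZ), mul(Z, Z)))))))
  →28  S(S(S(add(S(add(add(Z, mul(SSZ, SZ)), mul(Z, Z))), mul(add(Z, mul(SZ, Z)), add(mul(SSSZ, SZ), mul(Z, Z)))))))
  →29  S(S(S(S(add(add(add(Z, mul(SSZ, SZ)), mul(Z, Z)), mul(add(Z, mul(SZ, Z)), add(mul(SSSZ, SZ), mul(Z, Z))))))))
  →30  S(S(S(S(add(add(mul(SSZ, SZ), mul(Z, Z)), mul(add(Z, mul(SZ, Z)), add(mul(SSSZ, SZ), mul(Z, Z))))))))
  →31  S(S(S(S(add(add(add(SZ, mul(SZ, SZ)), mul(Z, Z)), mul(add(Z, mul(SZ, Z)), add(mul(SSSZ, SZ), mul(Z, Z))))))))
  →32  S(S(S(S(add(add(S(add(Z, mul(SZ, SZ))), mul(Z, Z)), mul(add(Z, mul(SZ, Z)), add(mul(SSSZ, SZ), mul(Z, Z))))))))
  →33  S(S(S(S(add(S(add(add(Z, mul(SZ, SZ)), mul(Z, Z))), mul(add(Z, mul(SZ, Z)), add(mul(SSSZ, SZ), mul(Z, Z))))))))
  →34  S(S(S(S(S(add(add(add(Z, mul(SZ, SZ)), mul(Z, Z)), mul(add(Z, mul(SZ, Z)), add(mul(SSSZ, SZ), mul(Z, Z)))))))))
  →35  S(S(S(S(S(add(add(mul(SZ, SZ), mul(Z, Z)), mul(add(Z, mul(SZ, Z)), add(mul(SSSZ, SZ), mul(Z, Z)))))))))
  →36  S(S(S(S(S(add(add(add(SZ, mul(Z, SZ)), mul(Z, Z)), mul(add(Z, mul(SZ, Z)), add(mul(SSSZ, SZ), mul(Z, Z)))))))))
  →37  S(S(S(S(S(add(add(S(add(Z, mul(Z, SZ))), mul(Z, Z)), mul(add(Z, mul(SZ, Z)), add(mul(SSSZ, SZ), mul(Z, Z)))))))))
  →38  S(S(S(S(S(add(S(add(add(Z, mul(Z, SZ)), mul(Z, Z))), mul(add(Z, mul(SZ, Z)), add(mul(SSSZ, SZ), mul(Z, Z)))))))))
  →39  S(S(S(S(S(S(add(add(add(Z, mul(Z, SZ)), mul(Z, Z)), mul(add(Z, mul(SZ, Z)), add(mul(SSSZ, SZ), mul(Z, Z))))))))))
  →40  S(S(S(S(S(S(add(add(mul(Z, SZ), mul(Z, Z)), mul(add(Z, mul(SZ, Z)), add(mul(SSSZ, SZ), mul(Z, Z))))))))))
  →41  S(S(S(S(S(S(add(add(Z, mul(Z, Z)), mul(add(Z, mul(SZ, Z)), add(mul(SSSZ, SZ), mul(Z, Z))))))))))
  →42  S(S(S(S(S(S(add(mul(Z, Z), mul(add(Z, mul(SZ, Z)), add(mul(SSSZ, SZ), mul(Z, Z))))))))))
  →43  S(S(S(S(S(S(add(Z, mul(add(Z, mul(SZ, Z)), add(mul(SSSZ, SZ), mul(Z, Z))))))))))
  →44  S(S(S(S(S(S(mul(add(Z, mul(SZ, Z)), add(mul(SSSZ, SZ), mul(Z, Z)))))))))
  →45  S(S(S(S(S(S(mul(mul(SZ, Z), add(mul(SSSZ, SZ), mul(Z, Z)))))))))
  →46  S(S(S(S(S(S(mul(add(Z, mul(Z, Z)), add(mul(SSSZ, SZ), mul(Z, Z)))))))))
  →47  S(S(S(S(S(S(mul(mul(Z, Z), add(mul(SSSZ, SZ), mul(Z, Z)))))))))
  →48  S(S(S(S(S(S(mul(Z, add(mul(SSSZ, SZ), mul(Z, Z)))))))))
  →49  S^6(Z)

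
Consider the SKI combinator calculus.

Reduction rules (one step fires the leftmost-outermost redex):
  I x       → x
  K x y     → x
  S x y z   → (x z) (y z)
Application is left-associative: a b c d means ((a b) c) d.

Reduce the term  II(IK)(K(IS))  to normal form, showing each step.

  start: II(IK)(K(IS))
  [1] I(IK)(K(IS))
  [2] IK(K(IS))
  [3] K(K(IS))
  [4] K(KS)

Answer: normal form = K(KS)  (in 4 steps)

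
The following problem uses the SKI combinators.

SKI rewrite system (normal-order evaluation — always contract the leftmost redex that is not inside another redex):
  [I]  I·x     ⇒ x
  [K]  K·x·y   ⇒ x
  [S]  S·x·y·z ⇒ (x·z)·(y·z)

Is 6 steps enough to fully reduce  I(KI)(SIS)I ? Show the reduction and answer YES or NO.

Answer: YES — reaches normal form I in 3 ≤ 6 steps

Working:
  start: I(KI)(SIS)I
  [1] KI(SIS)I
  [2] II
  [3] I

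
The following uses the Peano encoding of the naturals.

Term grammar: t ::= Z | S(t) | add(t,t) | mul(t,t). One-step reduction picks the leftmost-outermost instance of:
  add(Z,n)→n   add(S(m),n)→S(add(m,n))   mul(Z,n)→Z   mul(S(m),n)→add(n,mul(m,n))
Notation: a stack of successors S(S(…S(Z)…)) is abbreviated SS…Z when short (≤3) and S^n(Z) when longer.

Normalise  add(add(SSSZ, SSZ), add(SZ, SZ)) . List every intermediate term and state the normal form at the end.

  start: add(add(SSSZ, SSZ), add(SZ, SZ))
  [1] add(S(add(SSZ, SSZ)), add(SZ, SZ))
  [2] S(add(add(SSZ, SSZ), add(SZ, SZ)))
  [3] S(add(S(add(SZ, SSZ)), add(SZ, SZ)))
  [4] S(S(add(add(SZ, SSZ), add(SZ, SZ))))
  [5] S(S(add(S(add(Z, SSZ)), add(SZ, SZ))))
  [6] S(S(S(add(add(Z, SSZ), add(SZ, SZ)))))
  [7] S(S(S(add(SSZ, add(SZ, SZ)))))
  [8] S(S(S(S(add(SZ, add(SZ, SZ))))))
  [9] S(S(S(S(S(add(Z, add(SZ, SZ)))))))
  [10] S(S(S(S(S(add(SZ, SZ))))))
  [11] S(S(S(S(S(S(add(Z, SZ)))))))
  [12] S^7(Z)

Answer: normal form = S^7(Z)  (in 12 steps)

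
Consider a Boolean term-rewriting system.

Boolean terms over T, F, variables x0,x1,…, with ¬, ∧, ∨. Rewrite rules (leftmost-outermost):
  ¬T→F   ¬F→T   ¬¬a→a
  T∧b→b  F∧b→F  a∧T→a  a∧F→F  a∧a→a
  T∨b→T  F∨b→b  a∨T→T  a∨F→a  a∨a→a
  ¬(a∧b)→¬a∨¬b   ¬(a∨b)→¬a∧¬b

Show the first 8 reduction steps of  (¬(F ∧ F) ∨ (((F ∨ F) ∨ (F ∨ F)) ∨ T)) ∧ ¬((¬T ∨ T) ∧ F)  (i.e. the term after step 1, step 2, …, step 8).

Answer: after 8 steps: (T ∧ ¬T) ∨ ¬F

Reduction:
  start: (¬(F ∧ F) ∨ (((F ∨ F) ∨ (F ∨ F)) ∨ T)) ∧ ¬((¬T ∨ T) ∧ F)
  [1] ((¬F ∨ ¬F) ∨ (((F ∨ F) ∨ (F ∨ F)) ∨ T)) ∧ ¬((¬T ∨ T) ∧ F)
  [2] (¬F ∨ (((F ∨ F) ∨ (F ∨ F)) ∨ T)) ∧ ¬((¬T ∨ T) ∧ F)
  [3] (T ∨ (((F ∨ F) ∨ (F ∨ F)) ∨ T)) ∧ ¬((¬T ∨ T) ∧ F)
  [4] T ∧ ¬((¬T ∨ T) ∧ F)
  [5] ¬((¬T ∨ T) ∧ F)
  [6] ¬(¬T ∨ T) ∨ ¬F
  [7] (¬¬T ∧ ¬T) ∨ ¬F
  [8] (T ∧ ¬T) ∨ ¬F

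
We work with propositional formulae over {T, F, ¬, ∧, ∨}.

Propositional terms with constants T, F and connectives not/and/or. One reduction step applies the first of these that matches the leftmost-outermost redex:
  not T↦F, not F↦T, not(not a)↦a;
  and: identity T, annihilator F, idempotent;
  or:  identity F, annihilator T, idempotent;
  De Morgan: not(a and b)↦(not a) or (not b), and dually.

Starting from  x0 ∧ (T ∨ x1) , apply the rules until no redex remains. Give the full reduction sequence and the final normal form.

  start: x0 ∧ (T ∨ x1)
  [1] x0 ∧ T
  [2] x0

Answer: normal form = x0  (in 2 steps)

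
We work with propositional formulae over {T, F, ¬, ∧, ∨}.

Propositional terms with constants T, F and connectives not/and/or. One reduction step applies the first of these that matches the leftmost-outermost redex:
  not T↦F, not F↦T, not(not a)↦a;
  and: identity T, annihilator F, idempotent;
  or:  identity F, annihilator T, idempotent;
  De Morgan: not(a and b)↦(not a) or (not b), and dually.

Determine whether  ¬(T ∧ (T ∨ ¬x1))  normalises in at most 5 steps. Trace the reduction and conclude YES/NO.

  start: ¬(T ∧ (T ∨ ¬x1))
  →1  ¬T ∨ ¬(T ∨ ¬x1)
  →2  F ∨ ¬(T ∨ ¬x1)
  →3  ¬(T ∨ ¬x1)
  →4  ¬T ∧ ¬¬x1
  →5  F ∧ ¬¬x1

Answer: NO — after 5 steps the term is F ∧ ¬¬x1, not yet normal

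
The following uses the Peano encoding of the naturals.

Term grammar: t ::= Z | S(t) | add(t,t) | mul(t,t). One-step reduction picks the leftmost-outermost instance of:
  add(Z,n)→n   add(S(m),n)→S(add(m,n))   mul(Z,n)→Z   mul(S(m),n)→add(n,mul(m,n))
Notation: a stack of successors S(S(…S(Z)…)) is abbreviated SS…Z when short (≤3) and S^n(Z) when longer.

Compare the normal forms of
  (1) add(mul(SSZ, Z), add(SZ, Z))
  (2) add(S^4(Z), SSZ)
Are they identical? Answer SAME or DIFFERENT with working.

Term A:
  start: add(mul(SSZ, Z), add(SZ, Z))
  [1] add(add(Z, mul(SZ, Z)), add(SZ, Z))
  [2] add(mul(SZ, Z), add(SZ, Z))
  [3] add(add(Z, mul(Z, Z)), add(SZ, Z))
  [4] add(mul(Z, Z), add(SZ, Z))
  [5] add(Z, add(SZ, Z))
  [6] add(SZ, Z)
  [7] S(add(Z, Z))
  [8] SZ

Term B:
  start: add(S^4(Z), SSZ)
  [1] S(add(SSSZ, SSZ))
  [2] S(S(add(SSZ, SSZ)))
  [3] S(S(S(add(SZ, SSZ))))
  [4] S(S(S(S(add(Z, SSZ)))))
  [5] S^6(Z)

Answer: DIFFERENT — A ⇓ SZ, B ⇓ S^6(Z)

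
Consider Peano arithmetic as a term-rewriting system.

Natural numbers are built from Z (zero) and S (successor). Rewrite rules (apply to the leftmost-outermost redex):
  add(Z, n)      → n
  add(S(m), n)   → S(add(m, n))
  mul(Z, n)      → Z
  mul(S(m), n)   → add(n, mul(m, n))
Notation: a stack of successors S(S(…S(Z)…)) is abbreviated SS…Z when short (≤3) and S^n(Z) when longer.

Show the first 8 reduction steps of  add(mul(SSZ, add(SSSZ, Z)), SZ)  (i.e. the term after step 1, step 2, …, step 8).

  start: add(mul(SSZ, add(SSSZ, Z)), SZ)
  step 1: add(add(add(SSSZ, Z), mul(SZ, add(SSSZ, Z))), SZ)
  step 2: add(add(S(add(SSZ, Z)), mul(SZ, add(SSSZ, Z))), SZ)
  step 3: add(S(add(add(SSZ, Z), mul(SZ, add(SSSZ, Z)))), SZ)
  step 4: S(add(add(add(SSZ, Z), mul(SZ, add(SSSZ, Z))), SZ))
  step 5: S(add(add(S(add(SZ, Z)), mul(SZ, add(SSSZ, Z))), SZ))
  step 6: S(add(S(add(add(SZ, Z), mul(SZ, add(SSSZ, Z)))), SZ))
  step 7: S(S(add(add(add(SZ, Z), mul(SZ, add(SSSZ, Z))), SZ)))
  step 8: S(S(add(add(S(add(Z, Z)), mul(SZ, add(SSSZ, Z))), SZ)))

Answer: after 8 steps: S(S(add(add(S(add(Z, Z)), mul(SZ, add(SSSZ, Z))), SZ)))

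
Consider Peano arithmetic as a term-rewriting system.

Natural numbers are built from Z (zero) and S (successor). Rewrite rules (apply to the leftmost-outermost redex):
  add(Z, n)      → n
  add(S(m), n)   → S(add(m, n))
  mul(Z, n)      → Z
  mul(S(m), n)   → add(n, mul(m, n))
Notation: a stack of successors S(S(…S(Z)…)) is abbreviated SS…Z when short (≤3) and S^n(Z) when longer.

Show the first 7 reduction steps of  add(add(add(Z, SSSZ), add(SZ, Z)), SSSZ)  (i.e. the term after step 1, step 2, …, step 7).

Answer: after 7 steps: S(S(S(add(add(Z, add(SZ, Z)), SSSZ))))

Derivation:
  start: add(add(add(Z, SSSZ), add(SZ, Z)), SSSZ)
  →1  add(add(SSSZ, add(SZ, Z)), SSSZ)
  →2  add(S(add(SSZ, add(SZ, Z))), SSSZ)
  →3  S(add(add(SSZ, add(SZ, Z)), SSSZ))
  →4  S(add(S(add(SZ, add(SZ, Z))), SSSZ))
  →5  S(S(add(add(SZ, add(SZ, Z)), SSSZ)))
  →6  S(S(add(S(add(Z, add(SZ, Z))), SSSZ)))
  →7  S(S(S(add(add(Z, add(SZ, Z)), SSSZ))))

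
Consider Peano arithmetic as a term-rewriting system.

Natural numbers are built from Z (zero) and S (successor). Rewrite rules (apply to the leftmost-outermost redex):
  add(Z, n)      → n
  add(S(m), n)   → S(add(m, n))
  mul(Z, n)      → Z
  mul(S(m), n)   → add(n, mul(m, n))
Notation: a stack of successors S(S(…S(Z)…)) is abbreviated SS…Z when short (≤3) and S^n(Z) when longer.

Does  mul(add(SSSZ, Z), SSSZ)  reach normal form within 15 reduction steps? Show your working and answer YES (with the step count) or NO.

  start: mul(add(SSSZ, Z), SSSZ)
  [1] mul(S(add(SSZ, Z)), SSSZ)
  [2] add(SSSZ, mul(add(SSZ, Z), SSSZ))
  [3] S(add(SSZ, mul(add(SSZ, Z), SSSZ)))
  [4] S(S(add(SZ, mul(add(SSZ, Z), SSSZ))))
  [5] S(S(S(add(Z, mul(add(SSZ, Z), SSSZ)))))
  [6] S(S(S(mul(add(SSZ, Z), SSSZ))))
  [7] S(S(S(mul(S(add(SZ, Z)), SSSZ))))
  [8] S(S(S(add(SSSZ, mul(add(SZ, Z), SSSZ)))))
  [9] S(S(S(S(add(SSZ, mul(add(SZ, Z), SSSZ))))))
  [10] S(S(S(S(S(add(SZ, mul(add(SZ, Z), SSSZ)))))))
  [11] S(S(S(S(S(S(add(Z, mul(add(SZ, Z), SSSZ))))))))
  [12] S(S(S(S(S(S(mul(add(SZ, Z), SSSZ)))))))
  [13] S(S(S(S(S(S(mul(S(add(Z, Z)), SSSZ)))))))
  [14] S(S(S(S(S(S(add(SSSZ, mul(add(Z, Z), SSSZ))))))))
  [15] S(S(S(S(S(S(S(add(SSZ, mul(add(Z, Z), SSSZ)))))))))

Answer: NO — after 15 steps the term is S(S(S(S(S(S(S(add(SSZ, mul(add(Z, Z), SSSZ))))))))), not yet normal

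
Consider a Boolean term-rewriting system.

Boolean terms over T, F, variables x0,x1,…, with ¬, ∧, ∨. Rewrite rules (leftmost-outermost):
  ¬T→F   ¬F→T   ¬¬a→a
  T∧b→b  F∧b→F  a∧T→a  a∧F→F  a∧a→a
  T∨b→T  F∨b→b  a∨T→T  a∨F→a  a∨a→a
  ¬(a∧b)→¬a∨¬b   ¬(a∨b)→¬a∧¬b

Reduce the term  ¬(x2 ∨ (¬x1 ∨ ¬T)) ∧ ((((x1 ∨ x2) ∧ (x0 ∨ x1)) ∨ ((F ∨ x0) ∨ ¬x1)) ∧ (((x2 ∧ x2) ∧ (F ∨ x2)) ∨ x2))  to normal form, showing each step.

  start: ¬(x2 ∨ (¬x1 ∨ ¬T)) ∧ ((((x1 ∨ x2) ∧ (x0 ∨ x1)) ∨ ((F ∨ x0) ∨ ¬x1)) ∧ (((x2 ∧ x2) ∧ (F ∨ x2)) ∨ x2))
  →1  (¬x2 ∧ ¬(¬x1 ∨ ¬T)) ∧ ((((x1 ∨ x2) ∧ (x0 ∨ x1)) ∨ ((F ∨ x0) ∨ ¬x1)) ∧ (((x2 ∧ x2) ∧ (F ∨ x2)) ∨ x2))
  →2  (¬x2 ∧ (¬¬x1 ∧ ¬¬T)) ∧ ((((x1 ∨ x2) ∧ (x0 ∨ x1)) ∨ ((F ∨ x0) ∨ ¬x1)) ∧ (((x2 ∧ x2) ∧ (F ∨ x2)) ∨ x2))
  →3  (¬x2 ∧ (x1 ∧ ¬¬T)) ∧ ((((x1 ∨ x2) ∧ (x0 ∨ x1)) ∨ ((F ∨ x0) ∨ ¬x1)) ∧ (((x2 ∧ x2) ∧ (F ∨ x2)) ∨ x2))
  →4  (¬x2 ∧ (x1 ∧ T)) ∧ ((((x1 ∨ x2) ∧ (x0 ∨ x1)) ∨ ((F ∨ x0) ∨ ¬x1)) ∧ (((x2 ∧ x2) ∧ (F ∨ x2)) ∨ x2))
  →5  (¬x2 ∧ x1) ∧ ((((x1 ∨ x2) ∧ (x0 ∨ x1)) ∨ ((F ∨ x0) ∨ ¬x1)) ∧ (((x2 ∧ x2) ∧ (F ∨ x2)) ∨ x2))
  →6  (¬x2 ∧ x1) ∧ ((((x1 ∨ x2) ∧ (x0 ∨ x1)) ∨ (x0 ∨ ¬x1)) ∧ (((x2 ∧ x2) ∧ (F ∨ x2)) ∨ x2))
  →7  (¬x2 ∧ x1) ∧ ((((x1 ∨ x2) ∧ (x0 ∨ x1)) ∨ (x0 ∨ ¬x1)) ∧ ((x2 ∧ (F ∨ x2)) ∨ x2))
  →8  (¬x2 ∧ x1) ∧ ((((x1 ∨ x2) ∧ (x0 ∨ x1)) ∨ (x0 ∨ ¬x1)) ∧ ((x2 ∧ x2) ∨ x2))
  →9  (¬x2 ∧ x1) ∧ ((((x1 ∨ x2) ∧ (x0 ∨ x1)) ∨ (x0 ∨ ¬x1)) ∧ (x2 ∨ x2))
  →10  (¬x2 ∧ x1) ∧ ((((x1 ∨ x2) ∧ (x0 ∨ x1)) ∨ (x0 ∨ ¬x1)) ∧ x2)

Answer: normal form = (¬x2 ∧ x1) ∧ ((((x1 ∨ x2) ∧ (x0 ∨ x1)) ∨ (x0 ∨ ¬x1)) ∧ x2)  (in 10 steps)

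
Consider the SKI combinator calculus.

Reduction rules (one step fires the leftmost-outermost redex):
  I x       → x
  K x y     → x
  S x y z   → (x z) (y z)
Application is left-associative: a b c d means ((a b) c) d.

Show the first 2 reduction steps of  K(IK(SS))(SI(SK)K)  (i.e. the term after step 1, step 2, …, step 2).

  start: K(IK(SS))(SI(SK)K)
  →1  IK(SS)
  →2  K(SS)

Answer: after 2 steps: K(SS)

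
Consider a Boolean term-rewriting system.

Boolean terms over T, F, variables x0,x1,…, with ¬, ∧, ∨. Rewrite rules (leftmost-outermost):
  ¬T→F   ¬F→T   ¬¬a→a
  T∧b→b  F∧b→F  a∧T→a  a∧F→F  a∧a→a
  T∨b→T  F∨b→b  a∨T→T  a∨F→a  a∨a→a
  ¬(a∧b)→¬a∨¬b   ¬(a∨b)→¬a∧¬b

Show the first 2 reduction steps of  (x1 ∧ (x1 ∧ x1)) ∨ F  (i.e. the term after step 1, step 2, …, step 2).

  start: (x1 ∧ (x1 ∧ x1)) ∨ F
  [1] x1 ∧ (x1 ∧ x1)
  [2] x1 ∧ x1

Answer: after 2 steps: x1 ∧ x1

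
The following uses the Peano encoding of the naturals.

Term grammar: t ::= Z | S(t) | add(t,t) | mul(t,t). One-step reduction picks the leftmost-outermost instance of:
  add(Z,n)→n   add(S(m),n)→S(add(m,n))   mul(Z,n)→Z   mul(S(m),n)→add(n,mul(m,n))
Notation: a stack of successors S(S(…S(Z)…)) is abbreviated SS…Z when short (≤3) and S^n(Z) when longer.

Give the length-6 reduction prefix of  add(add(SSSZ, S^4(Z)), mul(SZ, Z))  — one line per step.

Answer: after 6 steps: S(S(S(add(add(Z, S^4(Z)), mul(SZ, Z)))))

Working:
  start: add(add(SSSZ, S^4(Z)), mul(SZ, Z))
  [1] add(S(add(SSZ, S^4(Z))), mul(SZ, Z))
  [2] S(add(add(SSZ, S^4(Z)), mul(SZ, Z)))
  [3] S(add(S(add(SZ, S^4(Z))), mul(SZ, Z)))
  [4] S(S(add(add(SZ, S^4(Z)), mul(SZ, Z))))
  [5] S(S(add(S(add(Z, S^4(Z))), mul(SZ, Z))))
  [6] S(S(S(add(add(Z, S^4(Z)), mul(SZ, Z)))))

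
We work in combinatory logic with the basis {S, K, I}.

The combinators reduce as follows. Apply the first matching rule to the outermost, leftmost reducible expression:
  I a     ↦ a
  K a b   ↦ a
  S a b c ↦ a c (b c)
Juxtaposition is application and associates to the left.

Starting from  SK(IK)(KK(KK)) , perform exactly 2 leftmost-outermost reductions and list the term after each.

  start: SK(IK)(KK(KK))
  →1  K(KK(KK))(IK(KK(KK)))
  →2  KK(KK)

Answer: after 2 steps: KK(KK)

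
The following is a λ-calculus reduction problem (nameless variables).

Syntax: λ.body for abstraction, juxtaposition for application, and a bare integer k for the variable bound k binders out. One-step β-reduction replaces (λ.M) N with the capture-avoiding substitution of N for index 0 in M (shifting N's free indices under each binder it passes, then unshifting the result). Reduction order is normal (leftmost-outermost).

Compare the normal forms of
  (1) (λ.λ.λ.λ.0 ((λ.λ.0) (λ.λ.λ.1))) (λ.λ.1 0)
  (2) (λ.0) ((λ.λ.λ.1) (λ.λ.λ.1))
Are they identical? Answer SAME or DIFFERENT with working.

Term A:
  start: (λ.λ.λ.λ.0 ((λ.λ.0) (λ.λ.λ.1))) (λ.λ.1 0)
  step 1: λ.λ.λ.0 ((λ.λ.0) (λ.λ.λ.1))
  step 2: λ.λ.λ.0 (λ.0)

Term B:
  start: (λ.0) ((λ.λ.λ.1) (λ.λ.λ.1))
  step 1: (λ.λ.λ.1) (λ.λ.λ.1)
  step 2: λ.λ.1

Answer: DIFFERENT — A ⇓ λ.λ.λ.0 (λ.0), B ⇓ λ.λ.1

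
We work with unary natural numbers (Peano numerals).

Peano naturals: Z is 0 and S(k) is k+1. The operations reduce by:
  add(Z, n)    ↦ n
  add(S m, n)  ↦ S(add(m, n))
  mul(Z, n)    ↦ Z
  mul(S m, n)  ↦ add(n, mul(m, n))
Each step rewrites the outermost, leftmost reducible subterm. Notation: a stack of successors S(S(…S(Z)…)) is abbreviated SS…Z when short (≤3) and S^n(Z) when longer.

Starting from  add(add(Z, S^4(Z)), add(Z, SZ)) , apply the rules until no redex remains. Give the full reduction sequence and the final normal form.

  start: add(add(Z, S^4(Z)), add(Z, SZ))
  →1  add(S^4(Z), add(Z, SZ))
  →2  S(add(SSSZ, add(Z, SZ)))
  →3  S(S(add(SSZ, add(Z, SZ))))
  →4  S(S(S(add(SZ, add(Z, SZ)))))
  →5  S(S(S(S(add(Z, add(Z, SZ))))))
  →6  S(S(S(S(add(Z, SZ)))))
  →7  S^5(Z)

Answer: normal form = S^5(Z)  (in 7 steps)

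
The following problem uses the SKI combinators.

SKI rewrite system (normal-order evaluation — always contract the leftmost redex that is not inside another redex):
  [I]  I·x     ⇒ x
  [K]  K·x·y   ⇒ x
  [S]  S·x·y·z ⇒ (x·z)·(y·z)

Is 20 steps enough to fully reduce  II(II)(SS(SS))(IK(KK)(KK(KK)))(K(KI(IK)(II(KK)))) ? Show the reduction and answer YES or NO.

  start: II(II)(SS(SS))(IK(KK)(KK(KK)))(K(KI(IK)(II(KK))))
  step 1: I(II)(SS(SS))(IK(KK)(KK(KK)))(K(KI(IK)(II(KK))))
  step 2: II(SS(SS))(IK(KK)(KK(KK)))(K(KI(IK)(II(KK))))
  step 3: I(SS(SS))(IK(KK)(KK(KK)))(K(KI(IK)(II(KK))))
  step 4: SS(SS)(IK(KK)(KK(KK)))(K(KI(IK)(II(KK))))
  step 5: S(IK(KK)(KK(KK)))(SS(IK(KK)(KK(KK))))(K(KI(IK)(II(KK))))
  step 6: IK(KK)(KK(KK))(K(KI(IK)(II(KK))))(SS(IK(KK)(KK(KK)))(K(KI(IK)(II(KK)))))
  step 7: K(KK)(KK(KK))(K(KI(IK)(II(KK))))(SS(IK(KK)(KK(KK)))(K(KI(IK)(II(KK)))))
  step 8: KK(K(KI(IK)(II(KK))))(SS(IK(KK)(KK(KK)))(K(KI(IK)(II(KK)))))
  step 9: K(SS(IK(KK)(KK(KK)))(K(KI(IK)(II(KK)))))
  step 10: K(S(K(KI(IK)(II(KK))))(IK(KK)(KK(KK))(K(KI(IK)(II(KK))))))
  step 11: K(S(K(I(II(KK))))(IK(KK)(KK(KK))(K(KI(IK)(II(KK))))))
  step 12: K(S(K(II(KK)))(IK(KK)(KK(KK))(K(KI(IK)(II(KK))))))
  step 13: K(S(K(I(KK)))(IK(KK)(KK(KK))(K(KI(IK)(II(KK))))))
  step 14: K(S(K(KK))(IK(KK)(KK(KK))(K(KI(IK)(II(KK))))))
  step 15: K(S(K(KK))(K(KK)(KK(KK))(K(KI(IK)(II(KK))))))
  step 16: K(S(K(KK))(KK(K(KI(IK)(II(KK))))))
  step 17: K(S(K(KK))K)

Answer: YES — reaches normal form K(S(K(KK))K) in 17 ≤ 20 steps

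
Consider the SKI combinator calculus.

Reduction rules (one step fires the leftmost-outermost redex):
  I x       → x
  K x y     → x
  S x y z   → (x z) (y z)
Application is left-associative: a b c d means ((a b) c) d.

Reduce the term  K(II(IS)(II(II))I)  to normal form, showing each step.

Answer: normal form = K(SII)  (in 6 steps)

Reduction:
  start: K(II(IS)(II(II))I)
  →1  K(I(IS)(II(II))I)
  →2  K(IS(II(II))I)
  →3  K(S(II(II))I)
  →4  K(S(I(II))I)
  →5  K(S(II)I)
  →6  K(SII)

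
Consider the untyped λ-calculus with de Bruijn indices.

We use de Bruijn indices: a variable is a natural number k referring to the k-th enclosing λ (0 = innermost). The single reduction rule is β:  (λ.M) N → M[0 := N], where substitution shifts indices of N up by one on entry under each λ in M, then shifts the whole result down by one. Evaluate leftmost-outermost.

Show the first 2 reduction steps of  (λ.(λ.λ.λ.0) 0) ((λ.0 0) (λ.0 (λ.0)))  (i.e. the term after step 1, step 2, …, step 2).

  start: (λ.(λ.λ.λ.0) 0) ((λ.0 0) (λ.0 (λ.0)))
  step 1: (λ.λ.λ.0) ((λ.0 0) (λ.0 (λ.0)))
  step 2: λ.λ.0

Answer: after 2 steps: λ.λ.0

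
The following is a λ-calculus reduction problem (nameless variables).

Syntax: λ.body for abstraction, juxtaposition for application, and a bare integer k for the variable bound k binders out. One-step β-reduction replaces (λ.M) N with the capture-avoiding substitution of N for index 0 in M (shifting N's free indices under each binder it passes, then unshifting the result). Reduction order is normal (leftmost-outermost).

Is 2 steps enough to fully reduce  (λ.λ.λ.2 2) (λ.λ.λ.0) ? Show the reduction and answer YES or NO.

Answer: YES — reaches normal form λ.λ.λ.λ.0 in 2 ≤ 2 steps

Working:
  start: (λ.λ.λ.2 2) (λ.λ.λ.0)
  step 1: λ.λ.(λ.λ.λ.0) (λ.λ.λ.0)
  step 2: λ.λ.λ.λ.0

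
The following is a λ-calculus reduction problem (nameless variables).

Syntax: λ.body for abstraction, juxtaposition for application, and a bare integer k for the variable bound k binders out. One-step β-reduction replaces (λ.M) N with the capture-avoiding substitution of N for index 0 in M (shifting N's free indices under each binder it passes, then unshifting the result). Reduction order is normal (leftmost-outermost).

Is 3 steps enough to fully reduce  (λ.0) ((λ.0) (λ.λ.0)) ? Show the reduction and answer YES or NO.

  start: (λ.0) ((λ.0) (λ.λ.0))
  [1] (λ.0) (λ.λ.0)
  [2] λ.λ.0

Answer: YES — reaches normal form λ.λ.0 in 2 ≤ 3 steps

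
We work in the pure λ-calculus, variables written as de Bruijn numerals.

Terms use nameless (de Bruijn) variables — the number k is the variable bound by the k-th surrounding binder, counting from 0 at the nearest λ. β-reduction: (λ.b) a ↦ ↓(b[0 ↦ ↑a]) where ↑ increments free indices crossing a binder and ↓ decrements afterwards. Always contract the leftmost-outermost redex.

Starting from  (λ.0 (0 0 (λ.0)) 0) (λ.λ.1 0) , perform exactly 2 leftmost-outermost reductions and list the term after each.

  start: (λ.0 (0 0 (λ.0)) 0) (λ.λ.1 0)
  step 1: (λ.λ.1 0) ((λ.λ.1 0) (λ.λ.1 0) (λ.0)) (λ.λ.1 0)
  step 2: (λ.(λ.λ.1 0) (λ.λ.1 0) (λ.0) 0) (λ.λ.1 0)

Answer: after 2 steps: (λ.(λ.λ.1 0) (λ.λ.1 0) (λ.0) 0) (λ.λ.1 0)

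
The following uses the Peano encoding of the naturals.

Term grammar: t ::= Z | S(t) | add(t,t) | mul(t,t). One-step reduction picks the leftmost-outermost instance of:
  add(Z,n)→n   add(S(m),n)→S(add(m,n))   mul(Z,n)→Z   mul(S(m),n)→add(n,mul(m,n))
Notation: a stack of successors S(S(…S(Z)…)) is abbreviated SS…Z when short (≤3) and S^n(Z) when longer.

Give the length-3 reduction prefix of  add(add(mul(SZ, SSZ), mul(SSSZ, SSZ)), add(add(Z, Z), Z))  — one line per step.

Answer: after 3 steps: add(S(add(add(SZ, mul(Z, SSZ)), mul(SSSZ, SSZ))), add(add(Z, Z), Z))

Working:
  start: add(add(mul(SZ, SSZ), mul(SSSZ, SSZ)), add(add(Z, Z), Z))
  →1  add(add(add(SSZ, mul(Z, SSZ)), mul(SSSZ, SSZ)), add(add(Z, Z), Z))
  →2  add(add(S(add(SZ, mul(Z, SSZ))), mul(SSSZ, SSZ)), add(add(Z, Z), Z))
  →3  add(S(add(add(SZ, mul(Z, SSZ)), mul(SSSZ, SSZ))), add(add(Z, Z), Z))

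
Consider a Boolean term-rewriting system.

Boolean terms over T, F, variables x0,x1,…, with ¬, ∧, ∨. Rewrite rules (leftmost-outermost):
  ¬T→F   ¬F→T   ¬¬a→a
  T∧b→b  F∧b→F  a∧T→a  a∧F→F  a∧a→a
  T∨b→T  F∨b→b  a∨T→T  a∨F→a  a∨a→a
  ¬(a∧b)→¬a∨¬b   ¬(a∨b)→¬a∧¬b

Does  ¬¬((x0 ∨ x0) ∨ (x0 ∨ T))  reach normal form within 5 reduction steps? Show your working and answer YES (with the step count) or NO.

  start: ¬¬((x0 ∨ x0) ∨ (x0 ∨ T))
  step 1: (x0 ∨ x0) ∨ (x0 ∨ T)
  step 2: x0 ∨ (x0 ∨ T)
  step 3: x0 ∨ T
  step 4: T

Answer: YES — reaches normal form T in 4 ≤ 5 steps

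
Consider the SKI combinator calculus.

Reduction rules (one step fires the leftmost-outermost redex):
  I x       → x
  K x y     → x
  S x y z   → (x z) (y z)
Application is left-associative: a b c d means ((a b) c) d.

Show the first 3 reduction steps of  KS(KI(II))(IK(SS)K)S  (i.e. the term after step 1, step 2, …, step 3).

Answer: after 3 steps: S(SS)S

Reduction:
  start: KS(KI(II))(IK(SS)K)S
  [1] S(IK(SS)K)S
  [2] S(K(SS)K)S
  [3] S(SS)S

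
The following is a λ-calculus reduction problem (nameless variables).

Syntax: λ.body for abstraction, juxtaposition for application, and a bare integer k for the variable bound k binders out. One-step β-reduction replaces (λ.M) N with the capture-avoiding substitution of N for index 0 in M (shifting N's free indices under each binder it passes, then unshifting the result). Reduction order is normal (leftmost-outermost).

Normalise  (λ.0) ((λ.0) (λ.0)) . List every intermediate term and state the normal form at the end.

  start: (λ.0) ((λ.0) (λ.0))
  [1] (λ.0) (λ.0)
  [2] λ.0

Answer: normal form = λ.0  (in 2 steps)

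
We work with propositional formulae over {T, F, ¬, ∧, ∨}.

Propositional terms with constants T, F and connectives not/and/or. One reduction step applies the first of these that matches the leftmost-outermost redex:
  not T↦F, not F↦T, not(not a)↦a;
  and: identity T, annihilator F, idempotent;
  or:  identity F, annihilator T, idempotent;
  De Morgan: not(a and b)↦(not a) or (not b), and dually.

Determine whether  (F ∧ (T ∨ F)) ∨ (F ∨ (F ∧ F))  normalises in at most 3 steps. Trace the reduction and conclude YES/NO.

Answer: NO — after 3 steps the term is F ∧ F, not yet normal

Working:
  start: (F ∧ (T ∨ F)) ∨ (F ∨ (F ∧ F))
  →1  F ∨ (F ∨ (F ∧ F))
  →2  F ∨ (F ∧ F)
  →3  F ∧ F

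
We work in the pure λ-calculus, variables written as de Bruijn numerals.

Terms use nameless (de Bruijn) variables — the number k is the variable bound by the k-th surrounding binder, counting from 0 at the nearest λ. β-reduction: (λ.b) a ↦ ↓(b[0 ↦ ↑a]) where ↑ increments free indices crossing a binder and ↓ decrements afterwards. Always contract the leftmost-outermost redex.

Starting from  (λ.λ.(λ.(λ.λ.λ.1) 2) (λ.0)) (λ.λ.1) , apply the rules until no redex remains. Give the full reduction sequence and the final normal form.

  start: (λ.λ.(λ.(λ.λ.λ.1) 2) (λ.0)) (λ.λ.1)
  →1  λ.(λ.(λ.λ.λ.1) (λ.λ.1)) (λ.0)
  →2  λ.(λ.λ.λ.1) (λ.λ.1)
  →3  λ.λ.λ.1

Answer: normal form = λ.λ.λ.1  (in 3 steps)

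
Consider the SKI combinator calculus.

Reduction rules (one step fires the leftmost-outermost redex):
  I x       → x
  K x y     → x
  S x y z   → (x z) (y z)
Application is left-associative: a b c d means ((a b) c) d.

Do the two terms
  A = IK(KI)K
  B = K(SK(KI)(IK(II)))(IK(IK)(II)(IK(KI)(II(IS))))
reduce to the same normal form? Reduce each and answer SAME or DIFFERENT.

Answer: SAME — A ⇓ KI, B ⇓ KI

Reduction:
Term A:
  start: IK(KI)K
  [1] K(KI)K
  [2] KI

Term B:
  start: K(SK(KI)(IK(II)))(IK(IK)(II)(IK(KI)(II(IS))))
  [1] SK(KI)(IK(II))
  [2] K(IK(II))(KI(IK(II)))
  [3] IK(II)
  [4] K(II)
  [5] KI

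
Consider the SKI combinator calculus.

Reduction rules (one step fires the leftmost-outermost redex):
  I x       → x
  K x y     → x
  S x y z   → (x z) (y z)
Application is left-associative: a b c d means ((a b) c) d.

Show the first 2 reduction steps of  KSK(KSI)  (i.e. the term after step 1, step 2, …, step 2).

Answer: after 2 steps: SS

Working:
  start: KSK(KSI)
  step 1: S(KSI)
  step 2: SS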